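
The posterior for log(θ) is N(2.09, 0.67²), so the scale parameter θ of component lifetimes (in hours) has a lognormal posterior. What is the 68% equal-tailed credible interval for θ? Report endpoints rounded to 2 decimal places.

On the log scale the 68% interval is 2.09 ± 0.994 × 0.67 = [1.4237, 2.7563].
Exponentiate: [e^1.4237, e^2.7563] = [4.15, 15.74].

[4.15, 15.74]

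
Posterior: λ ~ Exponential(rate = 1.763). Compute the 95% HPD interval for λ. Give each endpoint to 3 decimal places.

[0.000, 1.699]

The exponential density is strictly decreasing on [0, ∞), so the HPD interval is anchored at 0: [0, q] with P(λ ≤ q) = 0.95.
q = −ln(1 − 0.95) / 1.763 = 2.9957 / 1.763 = 1.699.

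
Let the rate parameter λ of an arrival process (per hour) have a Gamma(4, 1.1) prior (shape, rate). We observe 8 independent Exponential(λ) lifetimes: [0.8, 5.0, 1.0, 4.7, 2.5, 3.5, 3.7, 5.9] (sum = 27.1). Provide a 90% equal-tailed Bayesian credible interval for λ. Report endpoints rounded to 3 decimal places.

[0.246, 0.646]

Posterior: Gamma(4+8, 1.1+27.1) = Gamma(12, 28.2) (shape, rate).
Equal-tailed 90% interval: Gamma(12, 28.2) quantiles at 0.05 and 0.95.
Posterior mean ≈ 0.426, SD ≈ 0.123; a Normal approximation gives roughly [0.223, 0.628].
Exact: lower = 0.246; upper = 0.646.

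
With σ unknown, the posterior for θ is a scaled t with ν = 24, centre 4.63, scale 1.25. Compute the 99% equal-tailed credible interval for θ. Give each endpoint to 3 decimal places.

The t_24 distribution is symmetric; the 99% interval is 4.63 ± t·1.25 with t_{0.995,24} = 2.797.
Half-width: 2.797 × 1.25 = 3.496.
4.63 − 3.496 = 1.134; 4.63 + 3.496 = 8.126.

[1.134, 8.126]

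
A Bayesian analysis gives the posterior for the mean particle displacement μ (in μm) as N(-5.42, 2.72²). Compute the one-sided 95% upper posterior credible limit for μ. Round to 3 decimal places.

Need U with P(μ ≤ U) = 0.95: U = -5.42 + z_{0.05}·2.72.
z = 1.645; U = -5.42 + 1.645 × 2.72 = -0.946.

-0.946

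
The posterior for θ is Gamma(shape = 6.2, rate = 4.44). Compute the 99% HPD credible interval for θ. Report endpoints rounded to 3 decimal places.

The posterior is unimodal and skewed, so the HPD interval has equal density at both endpoints and is the shortest 99% interval.
Solving f(0.285) = f(3.070) with F(3.070) − F(0.285) = 0.99 gives [0.285, 3.070].
For comparison, the equal-tailed interval is [0.368, 3.256]; the HPD is narrower and shifted toward the mode.

[0.285, 3.070]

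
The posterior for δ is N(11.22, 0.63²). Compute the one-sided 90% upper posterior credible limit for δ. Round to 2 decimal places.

Need U with P(δ ≤ U) = 0.90: U = 11.22 + z_{0.1}·0.63.
z = 1.282; U = 11.22 + 1.282 × 0.63 = 12.03.

12.03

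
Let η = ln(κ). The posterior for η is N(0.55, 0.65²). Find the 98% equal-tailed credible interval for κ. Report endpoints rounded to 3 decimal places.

[0.382, 7.863]

On the log scale the 98% interval is 0.55 ± 2.326 × 0.65 = [-0.9621, 2.0621].
Exponentiate: [e^-0.9621, e^2.0621] = [0.382, 7.863].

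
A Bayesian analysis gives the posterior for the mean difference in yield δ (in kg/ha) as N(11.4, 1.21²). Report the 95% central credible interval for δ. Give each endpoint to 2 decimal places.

The posterior is symmetric, so the 95% equal-tailed interval is δ = 11.4 ± z·1.21 with z = 1.960.
Half-width: 1.960 × 1.21 = 2.37.
11.4 − 2.37 = 9.03; 11.4 + 2.37 = 13.77.

[9.03, 13.77]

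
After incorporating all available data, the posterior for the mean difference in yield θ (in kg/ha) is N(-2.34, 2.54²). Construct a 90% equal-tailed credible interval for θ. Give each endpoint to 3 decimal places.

The posterior is symmetric, so the 90% equal-tailed interval is θ = -2.34 ± z·2.54 with z = 1.645.
Half-width: 1.645 × 2.54 = 4.178.
-2.34 − 4.178 = -6.518; -2.34 + 4.178 = 1.838.

[-6.518, 1.838]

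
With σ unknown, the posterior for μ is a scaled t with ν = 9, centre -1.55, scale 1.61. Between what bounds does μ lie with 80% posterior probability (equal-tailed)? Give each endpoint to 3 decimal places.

The t_9 distribution is symmetric; the 80% interval is -1.55 ± t·1.61 with t_{0.9,9} = 1.383.
Half-width: 1.383 × 1.61 = 2.227.
-1.55 − 2.227 = -3.777; -1.55 + 2.227 = 0.677.

[-3.777, 0.677]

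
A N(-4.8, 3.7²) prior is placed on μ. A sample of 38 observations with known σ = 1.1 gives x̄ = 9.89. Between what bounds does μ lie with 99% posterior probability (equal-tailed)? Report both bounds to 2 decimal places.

[9.40, 10.32]

Posterior precision = 1/3.7² + 38/1.1² = 0.0730 + 31.4050 = 31.4780, so posterior SD = 0.1782.
Posterior mean = (-4.8/3.7² + 38·9.89/1.1²) / 31.4780 = 9.8559.
Interval: 9.8559 ± 2.576 × 0.1782 → [9.40, 10.32].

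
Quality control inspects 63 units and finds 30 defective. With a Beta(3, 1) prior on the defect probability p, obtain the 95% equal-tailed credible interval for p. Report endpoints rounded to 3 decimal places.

Posterior: Beta(3+30, 1+33) = Beta(33, 34).
Equal-tailed 95% interval: the 0.025 and 0.975 quantiles of Beta(33, 34).
Posterior mean ≈ 0.493, SD ≈ 0.061; a Normal approximation gives roughly [0.374, 0.611].
Exact: F⁻¹(0.025) = 0.374; F⁻¹(0.975) = 0.611.

[0.374, 0.611]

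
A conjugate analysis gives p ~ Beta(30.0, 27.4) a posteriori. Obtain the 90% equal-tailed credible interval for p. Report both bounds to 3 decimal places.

[0.415, 0.630]

Posterior: Beta(30.0, 27.4).
Equal-tailed 90% interval: the 0.05 and 0.95 quantiles of Beta(30.0, 27.4).
Posterior mean ≈ 0.523, SD ≈ 0.065; a Normal approximation gives roughly [0.415, 0.630].
Exact: F⁻¹(0.05) = 0.415; F⁻¹(0.95) = 0.630.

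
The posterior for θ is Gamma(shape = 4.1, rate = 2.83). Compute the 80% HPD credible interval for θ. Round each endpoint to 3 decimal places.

[0.467, 2.129]

The posterior is unimodal and skewed, so the HPD interval has equal density at both endpoints and is the shortest 80% interval.
Solving f(0.467) = f(2.129) with F(2.129) − F(0.467) = 0.80 gives [0.467, 2.129].
For comparison, the equal-tailed interval is [0.640, 2.408]; the HPD is narrower and shifted toward the mode.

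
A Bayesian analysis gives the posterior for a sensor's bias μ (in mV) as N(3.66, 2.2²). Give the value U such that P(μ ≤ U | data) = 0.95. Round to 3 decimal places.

Need U with P(μ ≤ U) = 0.95: U = 3.66 + z_{0.05}·2.2.
z = 1.645; U = 3.66 + 1.645 × 2.2 = 7.279.

7.279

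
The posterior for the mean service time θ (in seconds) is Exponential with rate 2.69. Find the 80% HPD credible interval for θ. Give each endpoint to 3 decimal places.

[0.000, 0.598]

The exponential density is strictly decreasing on [0, ∞), so the HPD interval is anchored at 0: [0, q] with P(θ ≤ q) = 0.80.
q = −ln(1 − 0.80) / 2.69 = 1.6094 / 2.69 = 0.598.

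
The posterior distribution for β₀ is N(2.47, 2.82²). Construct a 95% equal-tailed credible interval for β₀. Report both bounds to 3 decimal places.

[-3.057, 7.997]

The posterior is symmetric, so the 95% equal-tailed interval is β₀ = 2.47 ± z·2.82 with z = 1.960.
Half-width: 1.960 × 2.82 = 5.527.
2.47 − 5.527 = -3.057; 2.47 + 5.527 = 7.997.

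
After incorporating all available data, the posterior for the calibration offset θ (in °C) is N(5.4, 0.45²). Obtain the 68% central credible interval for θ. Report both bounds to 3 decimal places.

The posterior is symmetric, so the 68% equal-tailed interval is θ = 5.4 ± z·0.45 with z = 0.994.
Half-width: 0.994 × 0.45 = 0.448.
5.4 − 0.448 = 4.952; 5.4 + 0.448 = 5.848.

[4.952, 5.848]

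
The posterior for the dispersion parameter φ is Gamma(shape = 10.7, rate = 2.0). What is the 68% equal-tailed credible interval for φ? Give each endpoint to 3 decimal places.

[3.747, 6.950]

Posterior: Gamma(shape 10.7, rate 2.0).
Equal-tailed 68% interval: Gamma(10.7, 2.0) quantiles at 0.16 and 0.84.
Posterior mean ≈ 5.350, SD ≈ 1.636; a Normal approximation gives roughly [3.724, 6.976].
Exact: lower = 3.747; upper = 6.950.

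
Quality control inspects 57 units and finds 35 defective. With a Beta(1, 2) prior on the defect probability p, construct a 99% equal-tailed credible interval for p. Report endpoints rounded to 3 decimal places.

Posterior: Beta(1+35, 2+22) = Beta(36, 24).
Equal-tailed 99% interval: the 0.005 and 0.995 quantiles of Beta(36, 24).
Posterior mean ≈ 0.600, SD ≈ 0.063; a Normal approximation gives roughly [0.438, 0.762].
Exact: F⁻¹(0.005) = 0.435; F⁻¹(0.995) = 0.753.

[0.435, 0.753]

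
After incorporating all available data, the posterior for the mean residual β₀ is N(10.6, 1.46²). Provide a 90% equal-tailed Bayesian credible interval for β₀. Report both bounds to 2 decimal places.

The posterior is symmetric, so the 90% equal-tailed interval is β₀ = 10.6 ± z·1.46 with z = 1.645.
Half-width: 1.645 × 1.46 = 2.40.
10.6 − 2.40 = 8.20; 10.6 + 2.40 = 13.00.

[8.20, 13.00]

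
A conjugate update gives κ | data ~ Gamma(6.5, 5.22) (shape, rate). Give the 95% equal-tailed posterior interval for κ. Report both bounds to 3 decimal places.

[0.480, 2.369]

Posterior: Gamma(shape 6.5, rate 5.22).
Equal-tailed 95% interval: Gamma(6.5, 5.22) quantiles at 0.025 and 0.975.
Posterior mean ≈ 1.245, SD ≈ 0.488; a Normal approximation gives roughly [0.288, 2.202].
Exact: lower = 0.480; upper = 2.369.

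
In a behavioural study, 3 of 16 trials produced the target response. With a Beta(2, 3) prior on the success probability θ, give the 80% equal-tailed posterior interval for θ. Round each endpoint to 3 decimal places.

[0.127, 0.361]

Posterior: Beta(2+3, 3+13) = Beta(5, 16).
Equal-tailed 80% interval: the 0.1 and 0.9 quantiles of Beta(5, 16).
Posterior mean ≈ 0.238, SD ≈ 0.091; a Normal approximation gives roughly [0.122, 0.354].
Exact: F⁻¹(0.1) = 0.127; F⁻¹(0.9) = 0.361.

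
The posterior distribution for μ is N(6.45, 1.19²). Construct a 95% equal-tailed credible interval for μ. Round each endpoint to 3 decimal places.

[4.118, 8.782]

The posterior is symmetric, so the 95% equal-tailed interval is μ = 6.45 ± z·1.19 with z = 1.960.
Half-width: 1.960 × 1.19 = 2.332.
6.45 − 2.332 = 4.118; 6.45 + 2.332 = 8.782.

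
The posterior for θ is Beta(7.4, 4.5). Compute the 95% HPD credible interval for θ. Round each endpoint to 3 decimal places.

The posterior is unimodal and skewed, so the HPD interval has equal density at both endpoints and is the shortest 95% interval.
Solving f(0.359) = f(0.874) with F(0.874) − F(0.359) = 0.95 gives [0.359, 0.874].
For comparison, the equal-tailed interval is [0.344, 0.861]; the HPD is narrower and shifted toward the mode.

[0.359, 0.874]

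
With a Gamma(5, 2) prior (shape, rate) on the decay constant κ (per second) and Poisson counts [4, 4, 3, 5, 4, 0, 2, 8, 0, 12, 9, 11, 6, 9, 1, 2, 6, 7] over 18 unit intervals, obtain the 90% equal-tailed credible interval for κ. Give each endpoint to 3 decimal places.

Posterior: Gamma(5+93, 2+18) = Gamma(98, 20) (shape, rate).
Equal-tailed 90% interval: Gamma(98, 20) quantiles at 0.05 and 0.95.
Posterior mean ≈ 4.900, SD ≈ 0.495; a Normal approximation gives roughly [4.086, 5.714].
Exact: lower = 4.115; upper = 5.742.

[4.115, 5.742]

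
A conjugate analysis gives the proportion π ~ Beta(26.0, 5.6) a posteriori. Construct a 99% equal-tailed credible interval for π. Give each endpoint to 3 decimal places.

[0.618, 0.953]

Posterior: Beta(26.0, 5.6).
Equal-tailed 99% interval: the 0.005 and 0.995 quantiles of Beta(26.0, 5.6).
Posterior mean ≈ 0.823, SD ≈ 0.067; a Normal approximation gives roughly [0.651, 0.995].
Exact: F⁻¹(0.005) = 0.618; F⁻¹(0.995) = 0.953.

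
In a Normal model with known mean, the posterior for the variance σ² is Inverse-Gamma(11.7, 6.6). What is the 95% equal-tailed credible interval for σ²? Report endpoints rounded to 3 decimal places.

Inverse-Gamma(11.7, 6.6) quantiles: F⁻¹(0.025) and F⁻¹(0.975).
Equivalently, 1/σ² ~ Gamma(11.7, rate = 6.6); invert its 0.975 and 0.025 quantiles.
Posterior mean ≈ 0.617, SD ≈ 0.198; a Normal approximation gives roughly [0.229, 1.005].
Exact: lower = 0.342; upper = 1.102.

[0.342, 1.102]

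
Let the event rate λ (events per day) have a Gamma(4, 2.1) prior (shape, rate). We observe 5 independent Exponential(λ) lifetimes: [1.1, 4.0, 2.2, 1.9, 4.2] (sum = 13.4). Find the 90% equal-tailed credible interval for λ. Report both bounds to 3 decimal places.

[0.303, 0.931]

Posterior: Gamma(4+5, 2.1+13.4) = Gamma(9, 15.5) (shape, rate).
Equal-tailed 90% interval: Gamma(9, 15.5) quantiles at 0.05 and 0.95.
Posterior mean ≈ 0.581, SD ≈ 0.194; a Normal approximation gives roughly [0.262, 0.899].
Exact: lower = 0.303; upper = 0.931.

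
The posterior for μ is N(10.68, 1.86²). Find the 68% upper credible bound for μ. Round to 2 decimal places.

11.55

Need U with P(μ ≤ U) = 0.68: U = 10.68 + z_{0.32}·1.86.
z = 0.468; U = 10.68 + 0.468 × 1.86 = 11.55.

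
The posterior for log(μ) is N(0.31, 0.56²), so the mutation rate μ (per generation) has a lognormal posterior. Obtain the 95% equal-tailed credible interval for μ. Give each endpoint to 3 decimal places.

[0.455, 4.086]

On the log scale the 95% interval is 0.31 ± 1.960 × 0.56 = [-0.7876, 1.4076].
Exponentiate: [e^-0.7876, e^1.4076] = [0.455, 4.086].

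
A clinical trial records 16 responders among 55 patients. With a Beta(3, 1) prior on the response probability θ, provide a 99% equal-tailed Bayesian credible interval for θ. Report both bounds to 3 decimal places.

[0.180, 0.486]

Posterior: Beta(3+16, 1+39) = Beta(19, 40).
Equal-tailed 99% interval: the 0.005 and 0.995 quantiles of Beta(19, 40).
Posterior mean ≈ 0.322, SD ≈ 0.060; a Normal approximation gives roughly [0.167, 0.477].
Exact: F⁻¹(0.005) = 0.180; F⁻¹(0.995) = 0.486.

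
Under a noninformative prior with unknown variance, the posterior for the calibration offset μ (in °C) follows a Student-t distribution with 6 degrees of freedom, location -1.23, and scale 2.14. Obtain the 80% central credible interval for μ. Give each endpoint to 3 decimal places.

[-4.311, 1.851]

The t_6 distribution is symmetric; the 80% interval is -1.23 ± t·2.14 with t_{0.9,6} = 1.440.
Half-width: 1.440 × 2.14 = 3.081.
-1.23 − 3.081 = -4.311; -1.23 + 3.081 = 1.851.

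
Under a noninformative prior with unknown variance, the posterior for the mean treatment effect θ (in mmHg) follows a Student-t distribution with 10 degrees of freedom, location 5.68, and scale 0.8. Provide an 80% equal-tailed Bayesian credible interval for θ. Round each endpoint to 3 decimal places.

The t_10 distribution is symmetric; the 80% interval is 5.68 ± t·0.8 with t_{0.9,10} = 1.372.
Half-width: 1.372 × 0.8 = 1.098.
5.68 − 1.098 = 4.582; 5.68 + 1.098 = 6.778.

[4.582, 6.778]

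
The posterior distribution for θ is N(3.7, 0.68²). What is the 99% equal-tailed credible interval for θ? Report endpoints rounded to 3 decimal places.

[1.948, 5.452]

The posterior is symmetric, so the 99% equal-tailed interval is θ = 3.7 ± z·0.68 with z = 2.576.
Half-width: 2.576 × 0.68 = 1.752.
3.7 − 1.752 = 1.948; 3.7 + 1.752 = 5.452.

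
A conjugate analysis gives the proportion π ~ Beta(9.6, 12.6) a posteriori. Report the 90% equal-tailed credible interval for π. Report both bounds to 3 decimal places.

Posterior: Beta(9.6, 12.6).
Equal-tailed 90% interval: the 0.05 and 0.95 quantiles of Beta(9.6, 12.6).
Posterior mean ≈ 0.432, SD ≈ 0.103; a Normal approximation gives roughly [0.263, 0.602].
Exact: F⁻¹(0.05) = 0.266; F⁻¹(0.95) = 0.605.

[0.266, 0.605]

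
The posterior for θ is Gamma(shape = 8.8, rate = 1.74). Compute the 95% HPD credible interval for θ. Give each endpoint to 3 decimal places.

The posterior is unimodal and skewed, so the HPD interval has equal density at both endpoints and is the shortest 95% interval.
Solving f(2.006) = f(8.454) with F(8.454) − F(2.006) = 0.95 gives [2.006, 8.454].
For comparison, the equal-tailed interval is [2.288, 8.906]; the HPD is narrower and shifted toward the mode.

[2.006, 8.454]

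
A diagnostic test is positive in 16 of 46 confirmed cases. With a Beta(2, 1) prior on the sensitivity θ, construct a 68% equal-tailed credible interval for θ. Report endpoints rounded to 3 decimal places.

[0.299, 0.436]

Posterior: Beta(2+16, 1+30) = Beta(18, 31).
Equal-tailed 68% interval: the 0.16 and 0.84 quantiles of Beta(18, 31).
Posterior mean ≈ 0.367, SD ≈ 0.068; a Normal approximation gives roughly [0.300, 0.435].
Exact: F⁻¹(0.16) = 0.299; F⁻¹(0.84) = 0.436.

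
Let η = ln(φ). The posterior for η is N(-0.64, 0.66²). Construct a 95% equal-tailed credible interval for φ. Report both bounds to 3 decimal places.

On the log scale the 95% interval is -0.64 ± 1.960 × 0.66 = [-1.9336, 0.6536].
Exponentiate: [e^-1.9336, e^0.6536] = [0.145, 1.922].

[0.145, 1.922]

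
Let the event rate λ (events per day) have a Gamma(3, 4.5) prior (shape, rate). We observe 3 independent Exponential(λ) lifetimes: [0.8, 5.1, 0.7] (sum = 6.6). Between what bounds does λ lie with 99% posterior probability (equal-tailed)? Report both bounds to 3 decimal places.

[0.138, 1.275]

Posterior: Gamma(3+3, 4.5+6.6) = Gamma(6, 11.1) (shape, rate).
Equal-tailed 99% interval: Gamma(6, 11.1) quantiles at 0.005 and 0.995.
Posterior mean ≈ 0.541, SD ≈ 0.221; a Normal approximation gives roughly [-0.028, 1.109].
Exact: lower = 0.138; upper = 1.275.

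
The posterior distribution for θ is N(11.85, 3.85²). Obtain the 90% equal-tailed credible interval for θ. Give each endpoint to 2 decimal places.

[5.52, 18.18]

The posterior is symmetric, so the 90% equal-tailed interval is θ = 11.85 ± z·3.85 with z = 1.645.
Half-width: 1.645 × 3.85 = 6.33.
11.85 − 6.33 = 5.52; 11.85 + 6.33 = 18.18.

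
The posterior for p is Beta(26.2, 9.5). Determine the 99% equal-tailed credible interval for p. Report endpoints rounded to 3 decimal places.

[0.527, 0.893]

Posterior: Beta(26.2, 9.5).
Equal-tailed 99% interval: the 0.005 and 0.995 quantiles of Beta(26.2, 9.5).
Posterior mean ≈ 0.734, SD ≈ 0.073; a Normal approximation gives roughly [0.546, 0.922].
Exact: F⁻¹(0.005) = 0.527; F⁻¹(0.995) = 0.893.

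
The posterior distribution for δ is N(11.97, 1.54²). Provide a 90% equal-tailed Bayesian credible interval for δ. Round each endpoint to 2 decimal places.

[9.44, 14.50]

The posterior is symmetric, so the 90% equal-tailed interval is δ = 11.97 ± z·1.54 with z = 1.645.
Half-width: 1.645 × 1.54 = 2.53.
11.97 − 2.53 = 9.44; 11.97 + 2.53 = 14.50.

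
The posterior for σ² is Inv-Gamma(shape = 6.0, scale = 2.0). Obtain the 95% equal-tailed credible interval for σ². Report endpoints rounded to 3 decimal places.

Inverse-Gamma(6.0, 2.0) quantiles: F⁻¹(0.025) and F⁻¹(0.975).
Equivalently, 1/σ² ~ Gamma(6.0, rate = 2.0); invert its 0.975 and 0.025 quantiles.
Posterior mean ≈ 0.400, SD ≈ 0.200; a Normal approximation gives roughly [0.008, 0.792].
Exact: lower = 0.171; upper = 0.908.

[0.171, 0.908]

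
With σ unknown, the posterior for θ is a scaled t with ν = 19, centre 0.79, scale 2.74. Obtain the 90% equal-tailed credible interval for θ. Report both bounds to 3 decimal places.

[-3.948, 5.528]

The t_19 distribution is symmetric; the 90% interval is 0.79 ± t·2.74 with t_{0.95,19} = 1.729.
Half-width: 1.729 × 2.74 = 4.738.
0.79 − 4.738 = -3.948; 0.79 + 4.738 = 5.528.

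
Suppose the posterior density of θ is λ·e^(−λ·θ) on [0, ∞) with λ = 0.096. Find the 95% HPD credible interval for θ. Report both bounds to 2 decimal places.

[0.00, 31.21]

The exponential density is strictly decreasing on [0, ∞), so the HPD interval is anchored at 0: [0, q] with P(θ ≤ q) = 0.95.
q = −ln(1 − 0.95) / 0.096 = 2.9957 / 0.096 = 31.21.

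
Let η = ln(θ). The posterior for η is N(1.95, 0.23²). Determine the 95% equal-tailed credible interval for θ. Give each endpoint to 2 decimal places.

[4.48, 11.03]

On the log scale the 95% interval is 1.95 ± 1.960 × 0.23 = [1.4992, 2.4008].
Exponentiate: [e^1.4992, e^2.4008] = [4.48, 11.03].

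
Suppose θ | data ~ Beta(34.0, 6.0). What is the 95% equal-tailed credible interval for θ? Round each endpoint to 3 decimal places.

[0.726, 0.941]

Posterior: Beta(34.0, 6.0).
Equal-tailed 95% interval: the 0.025 and 0.975 quantiles of Beta(34.0, 6.0).
Posterior mean ≈ 0.850, SD ≈ 0.056; a Normal approximation gives roughly [0.741, 0.959].
Exact: F⁻¹(0.025) = 0.726; F⁻¹(0.975) = 0.941.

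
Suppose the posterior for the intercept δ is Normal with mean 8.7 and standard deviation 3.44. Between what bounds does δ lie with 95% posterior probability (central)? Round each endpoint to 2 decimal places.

The posterior is symmetric, so the 95% equal-tailed interval is δ = 8.7 ± z·3.44 with z = 1.960.
Half-width: 1.960 × 3.44 = 6.74.
8.7 − 6.74 = 1.96; 8.7 + 6.74 = 15.44.

[1.96, 15.44]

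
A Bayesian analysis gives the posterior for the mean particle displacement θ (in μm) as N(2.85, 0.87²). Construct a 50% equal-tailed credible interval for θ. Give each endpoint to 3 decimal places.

The posterior is symmetric, so the 50% equal-tailed interval is θ = 2.85 ± z·0.87 with z = 0.674.
Half-width: 0.674 × 0.87 = 0.587.
2.85 − 0.587 = 2.263; 2.85 + 0.587 = 3.437.

[2.263, 3.437]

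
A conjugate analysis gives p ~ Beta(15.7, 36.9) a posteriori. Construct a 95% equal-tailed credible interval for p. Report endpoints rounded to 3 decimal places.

Posterior: Beta(15.7, 36.9).
Equal-tailed 95% interval: the 0.025 and 0.975 quantiles of Beta(15.7, 36.9).
Posterior mean ≈ 0.298, SD ≈ 0.063; a Normal approximation gives roughly [0.176, 0.421].
Exact: F⁻¹(0.025) = 0.184; F⁻¹(0.975) = 0.428.

[0.184, 0.428]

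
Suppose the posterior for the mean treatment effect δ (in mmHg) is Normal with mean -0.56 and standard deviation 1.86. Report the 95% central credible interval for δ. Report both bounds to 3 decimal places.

The posterior is symmetric, so the 95% equal-tailed interval is δ = -0.56 ± z·1.86 with z = 1.960.
Half-width: 1.960 × 1.86 = 3.646.
-0.56 − 3.646 = -4.206; -0.56 + 3.646 = 3.086.

[-4.206, 3.086]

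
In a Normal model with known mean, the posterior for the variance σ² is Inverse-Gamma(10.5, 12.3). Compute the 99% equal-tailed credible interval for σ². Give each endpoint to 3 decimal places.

Inverse-Gamma(10.5, 12.3) quantiles: F⁻¹(0.005) and F⁻¹(0.995).
Equivalently, 1/σ² ~ Gamma(10.5, rate = 12.3); invert its 0.995 and 0.005 quantiles.
Posterior mean ≈ 1.295, SD ≈ 0.444; a Normal approximation gives roughly [0.151, 2.439].
Exact: lower = 0.594; upper = 3.062.

[0.594, 3.062]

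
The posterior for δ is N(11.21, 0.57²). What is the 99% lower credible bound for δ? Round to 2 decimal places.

Need L with P(δ ≥ L) = 0.99: L = 11.21 − z_{0.01}·0.57.
z = 2.326; L = 11.21 − 2.326 × 0.57 = 9.88.

9.88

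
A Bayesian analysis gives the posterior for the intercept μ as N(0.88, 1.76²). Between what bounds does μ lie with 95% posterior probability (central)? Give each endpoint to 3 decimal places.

The posterior is symmetric, so the 95% equal-tailed interval is μ = 0.88 ± z·1.76 with z = 1.960.
Half-width: 1.960 × 1.76 = 3.450.
0.88 − 3.450 = -2.570; 0.88 + 3.450 = 4.330.

[-2.570, 4.330]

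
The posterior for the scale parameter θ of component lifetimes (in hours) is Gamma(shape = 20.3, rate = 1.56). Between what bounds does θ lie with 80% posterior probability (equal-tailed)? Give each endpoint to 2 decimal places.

[9.48, 16.82]

Posterior: Gamma(shape 20.3, rate 1.56).
Equal-tailed 80% interval: Gamma(20.3, 1.56) quantiles at 0.1 and 0.9.
Posterior mean ≈ 13.01, SD ≈ 2.89; a Normal approximation gives roughly [9.31, 16.71].
Exact: lower = 9.48; upper = 16.82.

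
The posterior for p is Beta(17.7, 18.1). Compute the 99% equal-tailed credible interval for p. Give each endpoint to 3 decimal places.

[0.288, 0.702]

Posterior: Beta(17.7, 18.1).
Equal-tailed 99% interval: the 0.005 and 0.995 quantiles of Beta(17.7, 18.1).
Posterior mean ≈ 0.494, SD ≈ 0.082; a Normal approximation gives roughly [0.282, 0.707].
Exact: F⁻¹(0.005) = 0.288; F⁻¹(0.995) = 0.702.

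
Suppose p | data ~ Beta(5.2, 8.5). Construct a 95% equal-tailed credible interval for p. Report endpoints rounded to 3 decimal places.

[0.153, 0.640]

Posterior: Beta(5.2, 8.5).
Equal-tailed 95% interval: the 0.025 and 0.975 quantiles of Beta(5.2, 8.5).
Posterior mean ≈ 0.380, SD ≈ 0.127; a Normal approximation gives roughly [0.131, 0.628].
Exact: F⁻¹(0.025) = 0.153; F⁻¹(0.975) = 0.640.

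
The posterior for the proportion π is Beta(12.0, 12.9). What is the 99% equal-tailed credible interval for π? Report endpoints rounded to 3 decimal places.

Posterior: Beta(12.0, 12.9).
Equal-tailed 99% interval: the 0.005 and 0.995 quantiles of Beta(12.0, 12.9).
Posterior mean ≈ 0.482, SD ≈ 0.098; a Normal approximation gives roughly [0.229, 0.735].
Exact: F⁻¹(0.005) = 0.241; F⁻¹(0.995) = 0.728.

[0.241, 0.728]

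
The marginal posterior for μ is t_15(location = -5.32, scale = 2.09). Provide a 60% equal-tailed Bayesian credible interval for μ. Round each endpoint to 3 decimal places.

The t_15 distribution is symmetric; the 60% interval is -5.32 ± t·2.09 with t_{0.8,15} = 0.866.
Half-width: 0.866 × 2.09 = 1.810.
-5.32 − 1.810 = -7.130; -5.32 + 1.810 = -3.510.

[-7.130, -3.510]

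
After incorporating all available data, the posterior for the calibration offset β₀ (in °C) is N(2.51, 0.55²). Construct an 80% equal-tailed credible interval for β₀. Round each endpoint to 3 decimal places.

[1.805, 3.215]

The posterior is symmetric, so the 80% equal-tailed interval is β₀ = 2.51 ± z·0.55 with z = 1.282.
Half-width: 1.282 × 0.55 = 0.705.
2.51 − 0.705 = 1.805; 2.51 + 0.705 = 3.215.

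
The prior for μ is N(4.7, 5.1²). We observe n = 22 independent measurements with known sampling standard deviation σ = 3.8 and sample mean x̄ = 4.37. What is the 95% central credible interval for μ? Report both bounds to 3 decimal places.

[2.810, 5.946]

Posterior precision = 1/5.1² + 22/3.8² = 0.0384 + 1.5235 = 1.5620, so posterior SD = 0.8001.
Posterior mean = (4.7/5.1² + 22·4.37/3.8²) / 1.5620 = 4.3781.
Interval: 4.3781 ± 1.960 × 0.8001 → [2.810, 5.946].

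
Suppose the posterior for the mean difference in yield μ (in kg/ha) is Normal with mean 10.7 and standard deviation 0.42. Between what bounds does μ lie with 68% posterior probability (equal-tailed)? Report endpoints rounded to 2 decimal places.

The posterior is symmetric, so the 68% equal-tailed interval is μ = 10.7 ± z·0.42 with z = 0.994.
Half-width: 0.994 × 0.42 = 0.42.
10.7 − 0.42 = 10.28; 10.7 + 0.42 = 11.12.

[10.28, 11.12]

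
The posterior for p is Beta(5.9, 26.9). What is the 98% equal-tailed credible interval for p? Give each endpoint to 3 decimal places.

Posterior: Beta(5.9, 26.9).
Equal-tailed 98% interval: the 0.01 and 0.99 quantiles of Beta(5.9, 26.9).
Posterior mean ≈ 0.180, SD ≈ 0.066; a Normal approximation gives roughly [0.026, 0.334].
Exact: F⁻¹(0.01) = 0.057; F⁻¹(0.99) = 0.358.

[0.057, 0.358]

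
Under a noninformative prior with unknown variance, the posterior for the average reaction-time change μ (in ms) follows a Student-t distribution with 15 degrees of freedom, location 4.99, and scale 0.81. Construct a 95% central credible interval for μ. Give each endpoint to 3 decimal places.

The t_15 distribution is symmetric; the 95% interval is 4.99 ± t·0.81 with t_{0.975,15} = 2.131.
Half-width: 2.131 × 0.81 = 1.726.
4.99 − 1.726 = 3.264; 4.99 + 1.726 = 6.716.

[3.264, 6.716]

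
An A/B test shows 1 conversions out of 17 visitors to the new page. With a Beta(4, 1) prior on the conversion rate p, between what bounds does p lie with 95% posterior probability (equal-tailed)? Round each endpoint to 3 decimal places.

[0.082, 0.419]

Posterior: Beta(4+1, 1+16) = Beta(5, 17).
Equal-tailed 95% interval: the 0.025 and 0.975 quantiles of Beta(5, 17).
Posterior mean ≈ 0.227, SD ≈ 0.087; a Normal approximation gives roughly [0.056, 0.399].
Exact: F⁻¹(0.025) = 0.082; F⁻¹(0.975) = 0.419.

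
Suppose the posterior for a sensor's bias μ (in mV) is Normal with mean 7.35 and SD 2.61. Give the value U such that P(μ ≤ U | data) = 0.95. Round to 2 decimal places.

11.64

Need U with P(μ ≤ U) = 0.95: U = 7.35 + z_{0.05}·2.61.
z = 1.645; U = 7.35 + 1.645 × 2.61 = 11.64.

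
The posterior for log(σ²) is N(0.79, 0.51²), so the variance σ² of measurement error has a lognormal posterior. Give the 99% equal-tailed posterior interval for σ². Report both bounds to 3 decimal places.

On the log scale the 99% interval is 0.79 ± 2.576 × 0.51 = [-0.5237, 2.1037].
Exponentiate: [e^-0.5237, e^2.1037] = [0.592, 8.196].

[0.592, 8.196]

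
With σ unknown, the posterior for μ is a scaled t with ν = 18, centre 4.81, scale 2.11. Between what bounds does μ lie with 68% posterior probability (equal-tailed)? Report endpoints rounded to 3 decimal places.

The t_18 distribution is symmetric; the 68% interval is 4.81 ± t·2.11 with t_{0.84,18} = 1.023.
Half-width: 1.023 × 2.11 = 2.158.
4.81 − 2.158 = 2.652; 4.81 + 2.158 = 6.968.

[2.652, 6.968]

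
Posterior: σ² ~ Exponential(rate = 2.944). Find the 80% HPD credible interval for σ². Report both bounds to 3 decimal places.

[0.000, 0.547]

The exponential density is strictly decreasing on [0, ∞), so the HPD interval is anchored at 0: [0, q] with P(σ² ≤ q) = 0.80.
q = −ln(1 − 0.80) / 2.944 = 1.6094 / 2.944 = 0.547.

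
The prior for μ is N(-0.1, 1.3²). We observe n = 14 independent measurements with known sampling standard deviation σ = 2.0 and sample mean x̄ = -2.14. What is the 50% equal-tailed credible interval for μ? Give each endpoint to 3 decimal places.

Posterior precision = 1/1.3² + 14/2.0² = 0.5917 + 3.5000 = 4.0917, so posterior SD = 0.4944.
Posterior mean = (-0.1/1.3² + 14·-2.14/2.0²) / 4.0917 = -1.8450.
Interval: -1.8450 ± 0.674 × 0.4944 → [-2.178, -1.512].

[-2.178, -1.512]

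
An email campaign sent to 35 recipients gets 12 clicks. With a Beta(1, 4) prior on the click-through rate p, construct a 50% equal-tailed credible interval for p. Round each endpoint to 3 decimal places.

Posterior: Beta(1+12, 4+23) = Beta(13, 27).
Equal-tailed 50% interval: the 0.25 and 0.75 quantiles of Beta(13, 27).
Posterior mean ≈ 0.325, SD ≈ 0.073; a Normal approximation gives roughly [0.276, 0.374].
Exact: F⁻¹(0.25) = 0.273; F⁻¹(0.75) = 0.373.

[0.273, 0.373]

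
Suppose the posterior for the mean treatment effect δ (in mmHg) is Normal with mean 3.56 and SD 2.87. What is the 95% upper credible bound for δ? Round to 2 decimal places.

Need U with P(δ ≤ U) = 0.95: U = 3.56 + z_{0.05}·2.87.
z = 1.645; U = 3.56 + 1.645 × 2.87 = 8.28.

8.28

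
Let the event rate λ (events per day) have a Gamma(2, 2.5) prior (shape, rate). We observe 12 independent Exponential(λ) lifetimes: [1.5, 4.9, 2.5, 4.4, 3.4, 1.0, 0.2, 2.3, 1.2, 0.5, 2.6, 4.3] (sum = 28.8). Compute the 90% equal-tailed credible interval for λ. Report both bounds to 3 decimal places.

Posterior: Gamma(2+12, 2.5+28.8) = Gamma(14, 31.3) (shape, rate).
Equal-tailed 90% interval: Gamma(14, 31.3) quantiles at 0.05 and 0.95.
Posterior mean ≈ 0.447, SD ≈ 0.120; a Normal approximation gives roughly [0.251, 0.644].
Exact: lower = 0.270; upper = 0.660.

[0.270, 0.660]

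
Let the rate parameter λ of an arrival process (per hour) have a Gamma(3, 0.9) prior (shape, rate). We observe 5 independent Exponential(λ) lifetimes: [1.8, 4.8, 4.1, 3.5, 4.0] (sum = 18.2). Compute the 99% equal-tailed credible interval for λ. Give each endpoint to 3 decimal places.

Posterior: Gamma(3+5, 0.9+18.2) = Gamma(8, 19.1) (shape, rate).
Equal-tailed 99% interval: Gamma(8, 19.1) quantiles at 0.005 and 0.995.
Posterior mean ≈ 0.419, SD ≈ 0.148; a Normal approximation gives roughly [0.037, 0.800].
Exact: lower = 0.135; upper = 0.897.

[0.135, 0.897]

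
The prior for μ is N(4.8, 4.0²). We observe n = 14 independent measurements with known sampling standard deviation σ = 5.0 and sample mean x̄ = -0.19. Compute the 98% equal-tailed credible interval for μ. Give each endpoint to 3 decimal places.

[-2.638, 3.260]

Posterior precision = 1/4.0² + 14/5.0² = 0.0625 + 0.5600 = 0.6225, so posterior SD = 1.2674.
Posterior mean = (4.8/4.0² + 14·-0.19/5.0²) / 0.6225 = 0.3110.
Interval: 0.3110 ± 2.326 × 1.2674 → [-2.638, 3.260].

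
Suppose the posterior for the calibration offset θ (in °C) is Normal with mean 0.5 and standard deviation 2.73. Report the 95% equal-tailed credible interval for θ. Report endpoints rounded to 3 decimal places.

The posterior is symmetric, so the 95% equal-tailed interval is θ = 0.5 ± z·2.73 with z = 1.960.
Half-width: 1.960 × 2.73 = 5.351.
0.5 − 5.351 = -4.851; 0.5 + 5.351 = 5.851.

[-4.851, 5.851]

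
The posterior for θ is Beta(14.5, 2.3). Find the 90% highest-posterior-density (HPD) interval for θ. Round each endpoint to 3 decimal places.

The posterior is unimodal and skewed, so the HPD interval has equal density at both endpoints and is the shortest 90% interval.
Solving f(0.745) = f(0.986) with F(0.986) − F(0.745) = 0.90 gives [0.745, 0.986].
For comparison, the equal-tailed interval is [0.708, 0.969]; the HPD is narrower and shifted toward the mode.

[0.745, 0.986]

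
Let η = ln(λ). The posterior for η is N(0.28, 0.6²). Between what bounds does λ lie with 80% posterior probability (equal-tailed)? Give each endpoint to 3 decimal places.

[0.613, 2.855]

On the log scale the 80% interval is 0.28 ± 1.282 × 0.6 = [-0.4889, 1.0489].
Exponentiate: [e^-0.4889, e^1.0489] = [0.613, 2.855].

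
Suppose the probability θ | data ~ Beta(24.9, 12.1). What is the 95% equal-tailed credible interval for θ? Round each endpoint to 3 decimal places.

[0.516, 0.812]

Posterior: Beta(24.9, 12.1).
Equal-tailed 95% interval: the 0.025 and 0.975 quantiles of Beta(24.9, 12.1).
Posterior mean ≈ 0.673, SD ≈ 0.076; a Normal approximation gives roughly [0.524, 0.822].
Exact: F⁻¹(0.025) = 0.516; F⁻¹(0.975) = 0.812.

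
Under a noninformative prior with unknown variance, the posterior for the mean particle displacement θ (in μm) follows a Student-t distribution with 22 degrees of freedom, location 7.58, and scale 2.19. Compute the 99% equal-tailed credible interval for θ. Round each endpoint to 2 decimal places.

The t_22 distribution is symmetric; the 99% interval is 7.58 ± t·2.19 with t_{0.995,22} = 2.819.
Half-width: 2.819 × 2.19 = 6.17.
7.58 − 6.17 = 1.41; 7.58 + 6.17 = 13.75.

[1.41, 13.75]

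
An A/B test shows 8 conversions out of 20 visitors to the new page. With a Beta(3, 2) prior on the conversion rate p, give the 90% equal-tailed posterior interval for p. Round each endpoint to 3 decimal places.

Posterior: Beta(3+8, 2+12) = Beta(11, 14).
Equal-tailed 90% interval: the 0.05 and 0.95 quantiles of Beta(11, 14).
Posterior mean ≈ 0.440, SD ≈ 0.097; a Normal approximation gives roughly [0.280, 0.600].
Exact: F⁻¹(0.05) = 0.282; F⁻¹(0.95) = 0.603.

[0.282, 0.603]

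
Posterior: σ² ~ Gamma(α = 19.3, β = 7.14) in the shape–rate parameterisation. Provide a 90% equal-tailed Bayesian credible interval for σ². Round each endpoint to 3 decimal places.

[1.777, 3.788]

Posterior: Gamma(shape 19.3, rate 7.14).
Equal-tailed 90% interval: Gamma(19.3, 7.14) quantiles at 0.05 and 0.95.
Posterior mean ≈ 2.703, SD ≈ 0.615; a Normal approximation gives roughly [1.691, 3.715].
Exact: lower = 1.777; upper = 3.788.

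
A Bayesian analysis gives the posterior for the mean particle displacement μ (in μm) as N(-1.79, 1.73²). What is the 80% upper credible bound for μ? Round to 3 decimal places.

-0.334

Need U with P(μ ≤ U) = 0.80: U = -1.79 + z_{0.2}·1.73.
z = 0.842; U = -1.79 + 0.842 × 1.73 = -0.334.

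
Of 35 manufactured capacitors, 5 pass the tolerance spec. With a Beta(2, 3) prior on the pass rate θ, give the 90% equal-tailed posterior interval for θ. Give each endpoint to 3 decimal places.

Posterior: Beta(2+5, 3+30) = Beta(7, 33).
Equal-tailed 90% interval: the 0.05 and 0.95 quantiles of Beta(7, 33).
Posterior mean ≈ 0.175, SD ≈ 0.059; a Normal approximation gives roughly [0.077, 0.273].
Exact: F⁻¹(0.05) = 0.087; F⁻¹(0.95) = 0.281.

[0.087, 0.281]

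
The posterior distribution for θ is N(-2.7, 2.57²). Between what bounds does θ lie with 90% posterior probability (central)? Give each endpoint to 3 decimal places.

[-6.927, 1.527]

The posterior is symmetric, so the 90% equal-tailed interval is θ = -2.7 ± z·2.57 with z = 1.645.
Half-width: 1.645 × 2.57 = 4.227.
-2.7 − 4.227 = -6.927; -2.7 + 4.227 = 1.527.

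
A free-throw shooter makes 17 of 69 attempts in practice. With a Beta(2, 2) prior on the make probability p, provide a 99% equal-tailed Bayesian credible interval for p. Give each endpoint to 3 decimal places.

[0.143, 0.402]

Posterior: Beta(2+17, 2+52) = Beta(19, 54).
Equal-tailed 99% interval: the 0.005 and 0.995 quantiles of Beta(19, 54).
Posterior mean ≈ 0.260, SD ≈ 0.051; a Normal approximation gives roughly [0.129, 0.392].
Exact: F⁻¹(0.005) = 0.143; F⁻¹(0.995) = 0.402.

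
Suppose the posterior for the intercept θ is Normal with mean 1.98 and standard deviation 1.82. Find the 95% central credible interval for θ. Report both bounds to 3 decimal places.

[-1.587, 5.547]

The posterior is symmetric, so the 95% equal-tailed interval is θ = 1.98 ± z·1.82 with z = 1.960.
Half-width: 1.960 × 1.82 = 3.567.
1.98 − 3.567 = -1.587; 1.98 + 3.567 = 5.547.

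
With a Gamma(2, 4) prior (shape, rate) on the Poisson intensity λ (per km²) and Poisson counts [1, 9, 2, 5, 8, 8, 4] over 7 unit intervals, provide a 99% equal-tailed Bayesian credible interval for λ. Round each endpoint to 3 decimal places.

Posterior: Gamma(2+37, 4+7) = Gamma(39, 11) (shape, rate).
Equal-tailed 99% interval: Gamma(39, 11) quantiles at 0.005 and 0.995.
Posterior mean ≈ 3.545, SD ≈ 0.568; a Normal approximation gives roughly [2.083, 5.008].
Exact: lower = 2.254; upper = 5.178.

[2.254, 5.178]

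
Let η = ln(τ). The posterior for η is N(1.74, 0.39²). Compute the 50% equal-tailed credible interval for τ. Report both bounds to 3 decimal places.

On the log scale the 50% interval is 1.74 ± 0.674 × 0.39 = [1.4769, 2.0031].
Exponentiate: [e^1.4769, e^2.0031] = [4.380, 7.412].

[4.380, 7.412]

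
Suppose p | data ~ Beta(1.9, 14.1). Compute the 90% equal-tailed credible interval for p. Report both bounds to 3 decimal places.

[0.021, 0.270]

Posterior: Beta(1.9, 14.1).
Equal-tailed 90% interval: the 0.05 and 0.95 quantiles of Beta(1.9, 14.1).
Posterior mean ≈ 0.119, SD ≈ 0.078; a Normal approximation gives roughly [-0.010, 0.248].
Exact: F⁻¹(0.05) = 0.021; F⁻¹(0.95) = 0.270.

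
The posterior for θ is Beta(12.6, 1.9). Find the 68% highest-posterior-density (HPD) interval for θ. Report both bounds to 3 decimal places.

[0.832, 0.980]

The posterior is unimodal and skewed, so the HPD interval has equal density at both endpoints and is the shortest 68% interval.
Solving f(0.832) = f(0.980) with F(0.980) − F(0.832) = 0.68 gives [0.832, 0.980].
For comparison, the equal-tailed interval is [0.785, 0.951]; the HPD is narrower and shifted toward the mode.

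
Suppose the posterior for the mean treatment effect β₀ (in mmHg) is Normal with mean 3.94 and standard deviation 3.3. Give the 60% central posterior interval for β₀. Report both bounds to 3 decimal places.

The posterior is symmetric, so the 60% equal-tailed interval is β₀ = 3.94 ± z·3.3 with z = 0.842.
Half-width: 0.842 × 3.3 = 2.777.
3.94 − 2.777 = 1.163; 3.94 + 2.777 = 6.717.

[1.163, 6.717]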